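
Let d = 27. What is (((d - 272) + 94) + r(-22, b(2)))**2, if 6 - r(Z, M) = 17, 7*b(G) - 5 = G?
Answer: 26244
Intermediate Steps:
b(G) = 5/7 + G/7
r(Z, M) = -11 (r(Z, M) = 6 - 1*17 = 6 - 17 = -11)
(((d - 272) + 94) + r(-22, b(2)))**2 = (((27 - 272) + 94) - 11)**2 = ((-245 + 94) - 11)**2 = (-151 - 11)**2 = (-162)**2 = 26244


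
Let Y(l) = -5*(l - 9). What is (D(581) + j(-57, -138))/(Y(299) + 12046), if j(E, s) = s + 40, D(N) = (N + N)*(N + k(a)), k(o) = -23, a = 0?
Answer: 324149/5298 ≈ 61.183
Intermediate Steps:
D(N) = 2*N*(-23 + N) (D(N) = (N + N)*(N - 23) = (2*N)*(-23 + N) = 2*N*(-23 + N))
Y(l) = 45 - 5*l (Y(l) = -5*(-9 + l) = 45 - 5*l)
j(E, s) = 40 + s
(D(581) + j(-57, -138))/(Y(299) + 12046) = (2*581*(-23 + 581) + (40 - 138))/((45 - 5*299) + 12046) = (2*581*558 - 98)/((45 - 1495) + 12046) = (648396 - 98)/(-1450 + 12046) = 648298/10596 = 648298*(1/10596) = 324149/5298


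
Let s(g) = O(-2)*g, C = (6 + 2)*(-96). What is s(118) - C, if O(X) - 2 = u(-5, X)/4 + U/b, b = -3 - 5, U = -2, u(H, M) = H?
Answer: 886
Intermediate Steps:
b = -8
O(X) = 1 (O(X) = 2 + (-5/4 - 2/(-8)) = 2 + (-5*1/4 - 2*(-1/8)) = 2 + (-5/4 + 1/4) = 2 - 1 = 1)
C = -768 (C = 8*(-96) = -768)
s(g) = g (s(g) = 1*g = g)
s(118) - C = 118 - 1*(-768) = 118 + 768 = 886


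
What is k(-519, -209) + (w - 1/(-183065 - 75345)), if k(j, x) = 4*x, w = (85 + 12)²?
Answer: 2215348931/258410 ≈ 8573.0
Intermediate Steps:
w = 9409 (w = 97² = 9409)
k(-519, -209) + (w - 1/(-183065 - 75345)) = 4*(-209) + (9409 - 1/(-183065 - 75345)) = -836 + (9409 - 1/(-258410)) = -836 + (9409 - 1*(-1/258410)) = -836 + (9409 + 1/258410) = -836 + 2431379691/258410 = 2215348931/258410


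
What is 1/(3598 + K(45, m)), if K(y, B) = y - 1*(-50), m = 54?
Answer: 1/3693 ≈ 0.00027078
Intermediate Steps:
K(y, B) = 50 + y (K(y, B) = y + 50 = 50 + y)
1/(3598 + K(45, m)) = 1/(3598 + (50 + 45)) = 1/(3598 + 95) = 1/3693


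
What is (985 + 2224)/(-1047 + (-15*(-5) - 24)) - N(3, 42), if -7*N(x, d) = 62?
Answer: 39289/6972 ≈ 5.6353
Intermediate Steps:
N(x, d) = -62/7 (N(x, d) = -⅐*62 = -62/7)
(985 + 2224)/(-1047 + (-15*(-5) - 24)) - N(3, 42) = (985 + 2224)/(-1047 + (-15*(-5) - 24)) - 1*(-62/7) = 3209/(-1047 + (75 - 24)) + 62/7 = 3209/(-1047 + 51) + 62/7 = 3209/(-996) + 62/7 = 3209*(-1/996) + 62/7 = -3209/996 + 62/7 = 39289/6972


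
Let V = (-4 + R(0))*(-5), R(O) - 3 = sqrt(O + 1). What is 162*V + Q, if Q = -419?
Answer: -419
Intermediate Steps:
R(O) = 3 + sqrt(1 + O) (R(O) = 3 + sqrt(O + 1) = 3 + sqrt(1 + O))
V = 0 (V = (-4 + (3 + sqrt(1 + 0)))*(-5) = (-4 + (3 + sqrt(1)))*(-5) = (-4 + (3 + 1))*(-5) = (-4 + 4)*(-5) = 0*(-5) = 0)
162*V + Q = 162*0 - 419 = 0 - 419 = -419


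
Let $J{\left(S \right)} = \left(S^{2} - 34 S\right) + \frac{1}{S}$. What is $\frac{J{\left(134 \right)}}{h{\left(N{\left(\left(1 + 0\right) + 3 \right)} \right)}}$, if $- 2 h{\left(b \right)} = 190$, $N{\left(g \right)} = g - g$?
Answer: $- \frac{1795601}{12730} \approx -141.05$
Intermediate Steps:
$J{\left(S \right)} = \frac{1}{S} + S^{2} - 34 S$
$N{\left(g \right)} = 0$
$h{\left(b \right)} = -95$ ($h{\left(b \right)} = \left(- \frac{1}{2}\right) 190 = -95$)
$\frac{J{\left(134 \right)}}{h{\left(N{\left(\left(1 + 0\right) + 3 \right)} \right)}} = \frac{\frac{1}{134} \left(1 + 134^{2} \left(-34 + 134\right)\right)}{-95} = \frac{1 + 17956 \cdot 100}{134} \left(- \frac{1}{95}\right) = \frac{1 + 1795600}{134} \left(- \frac{1}{95}\right) = \frac{1}{134} \cdot 1795601 \left(- \frac{1}{95}\right) = \frac{1795601}{134} \left(- \frac{1}{95}\right) = - \frac{1795601}{12730}$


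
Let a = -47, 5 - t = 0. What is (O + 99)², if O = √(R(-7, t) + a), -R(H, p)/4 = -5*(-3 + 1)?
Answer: (99 + I*√87)² ≈ 9714.0 + 1846.8*I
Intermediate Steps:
t = 5 (t = 5 - 1*0 = 5 + 0 = 5)
R(H, p) = -40 (R(H, p) = -(-20)*(-3 + 1) = -(-20)*(-2) = -4*10 = -40)
O = I*√87 (O = √(-40 - 47) = √(-87) = I*√87 ≈ 9.3274*I)
(O + 99)² = (I*√87 + 99)² = (99 + I*√87)²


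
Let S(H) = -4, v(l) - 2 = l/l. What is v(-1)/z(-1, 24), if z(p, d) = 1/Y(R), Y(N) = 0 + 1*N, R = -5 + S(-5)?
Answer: -27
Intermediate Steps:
v(l) = 3 (v(l) = 2 + l/l = 2 + 1 = 3)
R = -9 (R = -5 - 4 = -9)
Y(N) = N (Y(N) = 0 + N = N)
z(p, d) = -1/9 (z(p, d) = 1/(-9) = -1/9)
v(-1)/z(-1, 24) = 3/(-1/9) = 3*(-9) = -27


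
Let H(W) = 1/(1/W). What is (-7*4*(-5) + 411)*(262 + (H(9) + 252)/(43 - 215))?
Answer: 24686453/172 ≈ 1.4353e+5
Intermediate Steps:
H(W) = W
(-7*4*(-5) + 411)*(262 + (H(9) + 252)/(43 - 215)) = (-7*4*(-5) + 411)*(262 + (9 + 252)/(43 - 215)) = (-28*(-5) + 411)*(262 + 261/(-172)) = (140 + 411)*(262 + 261*(-1/172)) = 551*(262 - 261/172) = 551*(44803/172) = 24686453/172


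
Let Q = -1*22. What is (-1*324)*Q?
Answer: 7128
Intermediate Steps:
Q = -22
(-1*324)*Q = -1*324*(-22) = -324*(-22) = 7128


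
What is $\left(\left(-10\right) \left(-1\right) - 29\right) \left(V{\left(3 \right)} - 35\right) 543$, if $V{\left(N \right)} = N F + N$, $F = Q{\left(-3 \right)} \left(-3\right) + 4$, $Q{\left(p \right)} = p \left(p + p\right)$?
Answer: $1877694$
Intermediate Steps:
$Q{\left(p \right)} = 2 p^{2}$ ($Q{\left(p \right)} = p 2 p = 2 p^{2}$)
$F = -50$ ($F = 2 \left(-3\right)^{2} \left(-3\right) + 4 = 2 \cdot 9 \left(-3\right) + 4 = 18 \left(-3\right) + 4 = -54 + 4 = -50$)
$V{\left(N \right)} = - 49 N$ ($V{\left(N \right)} = N \left(-50\right) + N = - 50 N + N = - 49 N$)
$\left(\left(-10\right) \left(-1\right) - 29\right) \left(V{\left(3 \right)} - 35\right) 543 = \left(\left(-10\right) \left(-1\right) - 29\right) \left(\left(-49\right) 3 - 35\right) 543 = \left(10 - 29\right) \left(-147 - 35\right) 543 = \left(-19\right) \left(-182\right) 543 = 3458 \cdot 543 = 1877694$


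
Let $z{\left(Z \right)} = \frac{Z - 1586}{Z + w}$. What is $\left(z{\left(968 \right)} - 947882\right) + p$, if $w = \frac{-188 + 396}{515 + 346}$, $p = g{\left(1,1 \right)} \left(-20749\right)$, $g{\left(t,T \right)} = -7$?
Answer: $- \frac{334562675141}{416828} \approx -8.0264 \cdot 10^{5}$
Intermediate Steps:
$p = 145243$ ($p = \left(-7\right) \left(-20749\right) = 145243$)
$w = \frac{208}{861} \approx 0.24158$
$z{\left(Z \right)} = \frac{-1586 + Z}{\frac{208}{861} + Z}$ ($z{\left(Z \right)} = \frac{Z - 1586}{Z + \frac{208}{861}} = \frac{-1586 + Z}{\frac{208}{861} + Z}$)
$\left(z{\left(968 \right)} - 947882\right) + p = \left(\frac{861 \left(-1586 + 968\right)}{208 + 861 \cdot 968} - 947882\right) + 145243 = \left(861 \frac{1}{208 + 833448} \left(-618\right) - 947882\right) + 145243 = \left(861 \cdot \frac{1}{833656} \left(-618\right) - 947882\right) + 145243 = \left(- \frac{266049}{416828} - 947882\right) + 145243 = - \frac{395104024345}{416828} + 145243 = - \frac{334562675141}{416828}$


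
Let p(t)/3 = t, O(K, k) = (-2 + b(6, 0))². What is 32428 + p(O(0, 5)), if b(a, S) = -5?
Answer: 32575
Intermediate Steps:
O(K, k) = 49 (O(K, k) = (-2 - 5)² = (-7)² = 49)
p(t) = 3*t
32428 + p(O(0, 5)) = 32428 + 3*49 = 32428 + 147 = 32575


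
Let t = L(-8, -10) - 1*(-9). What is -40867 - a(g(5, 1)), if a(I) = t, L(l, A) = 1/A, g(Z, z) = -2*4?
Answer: -408759/10 ≈ -40876.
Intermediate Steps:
g(Z, z) = -8
t = 89/10 (t = 1/(-10) - 1*(-9) = -⅒ + 9 = 89/10 ≈ 8.9000)
a(I) = 89/10
-40867 - a(g(5, 1)) = -40867 - 1*89/10 = -40867 - 89/10 = -408759/10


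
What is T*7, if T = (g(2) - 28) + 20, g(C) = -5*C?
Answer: -126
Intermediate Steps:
T = -18 (T = (-5*2 - 28) + 20 = (-10 - 28) + 20 = -38 + 20 = -18)
T*7 = -18*7 = -126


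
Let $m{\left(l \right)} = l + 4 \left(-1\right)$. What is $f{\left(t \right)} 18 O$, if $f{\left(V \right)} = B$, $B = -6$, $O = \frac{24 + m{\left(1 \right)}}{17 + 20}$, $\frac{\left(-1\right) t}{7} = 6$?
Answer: $- \frac{2268}{37} \approx -61.297$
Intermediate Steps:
$t = -42$ ($t = \left(-7\right) 6 = -42$)
$m{\left(l \right)} = -4 + l$ ($m{\left(l \right)} = l - 4 = -4 + l$)
$O = \frac{21}{37}$ ($O = \frac{24 + \left(-4 + 1\right)}{17 + 20} = \frac{24 - 3}{37} = 21 \cdot \frac{1}{37} = \frac{21}{37} \approx 0.56757$)
$f{\left(V \right)} = -6$
$f{\left(t \right)} 18 O = \left(-6\right) 18 \cdot \frac{21}{37} = \left(-108\right) \frac{21}{37} = - \frac{2268}{37}$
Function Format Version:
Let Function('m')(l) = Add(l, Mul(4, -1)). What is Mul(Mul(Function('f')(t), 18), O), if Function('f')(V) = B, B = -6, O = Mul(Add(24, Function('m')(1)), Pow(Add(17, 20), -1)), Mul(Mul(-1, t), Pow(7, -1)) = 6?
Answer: Rational(-2268, 37) ≈ -61.297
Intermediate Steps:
t = -42 (t = Mul(-7, 6) = -42)
Function('m')(l) = Add(-4, l) (Function('m')(l) = Add(l, -4) = Add(-4, l))
O = Rational(21, 37) (O = Mul(Add(24, Add(-4, 1)), Pow(Add(17, 20), -1)) = Mul(Add(24, -3), Pow(37, -1)) = Mul(21, Rational(1, 37)) = Rational(21, 37) ≈ 0.56757)
Function('f')(V) = -6
Mul(Mul(Function('f')(t), 18), O) = Mul(Mul(-6, 18), Rational(21, 37)) = Mul(-108, Rational(21, 37)) = Rational(-2268, 37)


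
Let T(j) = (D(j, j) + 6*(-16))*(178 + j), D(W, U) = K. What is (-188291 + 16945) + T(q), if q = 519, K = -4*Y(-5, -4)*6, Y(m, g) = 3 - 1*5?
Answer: -204802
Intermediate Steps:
Y(m, g) = -2 (Y(m, g) = 3 - 5 = -2)
K = 48 (K = -4*(-2)*6 = 8*6 = 48)
D(W, U) = 48
T(j) = -8544 - 48*j (T(j) = (48 + 6*(-16))*(178 + j) = (48 - 96)*(178 + j) = -48*(178 + j) = -8544 - 48*j)
(-188291 + 16945) + T(q) = (-188291 + 16945) + (-8544 - 48*519) = -171346 + (-8544 - 24912) = -171346 - 33456 = -204802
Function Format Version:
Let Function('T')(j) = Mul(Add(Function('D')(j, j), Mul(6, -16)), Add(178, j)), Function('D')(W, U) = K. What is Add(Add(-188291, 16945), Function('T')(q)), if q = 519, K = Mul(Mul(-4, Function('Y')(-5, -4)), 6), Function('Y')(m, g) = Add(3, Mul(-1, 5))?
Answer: -204802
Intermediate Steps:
Function('Y')(m, g) = -2 (Function('Y')(m, g) = Add(3, -5) = -2)
K = 48 (K = Mul(Mul(-4, -2), 6) = Mul(8, 6) = 48)
Function('D')(W, U) = 48
Function('T')(j) = Add(-8544, Mul(-48, j)) (Function('T')(j) = Mul(Add(48, Mul(6, -16)), Add(178, j)) = Mul(Add(48, -96), Add(178, j)) = Mul(-48, Add(178, j)) = Add(-8544, Mul(-48, j)))
Add(Add(-188291, 16945), Function('T')(q)) = Add(Add(-188291, 16945), Add(-8544, Mul(-48, 519))) = Add(-171346, Add(-8544, -24912)) = Add(-171346, -33456) = -204802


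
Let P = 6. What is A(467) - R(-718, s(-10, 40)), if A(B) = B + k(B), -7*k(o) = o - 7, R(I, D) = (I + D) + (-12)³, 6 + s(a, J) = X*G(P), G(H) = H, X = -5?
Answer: 20183/7 ≈ 2883.3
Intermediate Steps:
s(a, J) = -36 (s(a, J) = -6 - 5*6 = -6 - 30 = -36)
R(I, D) = -1728 + D + I (R(I, D) = (D + I) - 1728 = -1728 + D + I)
k(o) = 1 - o/7 (k(o) = -(o - 7)/7 = -(-7 + o)/7 = 1 - o/7)
A(B) = 1 + 6*B/7 (A(B) = B + (1 - B/7) = 1 + 6*B/7)
A(467) - R(-718, s(-10, 40)) = (1 + (6/7)*467) - (-1728 - 36 - 718) = (1 + 2802/7) - 1*(-2482) = 2809/7 + 2482 = 20183/7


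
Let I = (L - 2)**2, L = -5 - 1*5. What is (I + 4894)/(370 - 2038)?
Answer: -2519/834 ≈ -3.0204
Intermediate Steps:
L = -10 (L = -5 - 5 = -10)
I = 144 (I = (-10 - 2)**2 = (-12)**2 = 144)
(I + 4894)/(370 - 2038) = (144 + 4894)/(370 - 2038) = 5038/(-1668) = 5038*(-1/1668) = -2519/834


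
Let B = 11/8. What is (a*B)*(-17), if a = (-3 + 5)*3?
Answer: -561/4 ≈ -140.25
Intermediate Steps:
a = 6 (a = 2*3 = 6)
B = 11/8 (B = 11*(1/8) = 11/8 ≈ 1.3750)
(a*B)*(-17) = (6*(11/8))*(-17) = (33/4)*(-17) = -561/4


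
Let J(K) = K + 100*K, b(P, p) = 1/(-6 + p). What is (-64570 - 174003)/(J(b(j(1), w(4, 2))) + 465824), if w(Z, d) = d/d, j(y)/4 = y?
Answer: -1192865/2329019 ≈ -0.51217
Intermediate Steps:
j(y) = 4*y
w(Z, d) = 1
J(K) = 101*K
(-64570 - 174003)/(J(b(j(1), w(4, 2))) + 465824) = (-64570 - 174003)/(101/(-6 + 1) + 465824) = -238573/(101/(-5) + 465824) = -238573/(101*(-⅕) + 465824) = -238573/(-101/5 + 465824) = -238573/2329019/5 = -238573*5/2329019 = -1192865/2329019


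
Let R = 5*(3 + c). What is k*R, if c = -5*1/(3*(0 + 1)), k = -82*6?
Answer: -3280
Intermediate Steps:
k = -492
c = -5/3 (c = -5/(1*3) = -5/3 ≈ -1.6667)
R = 20/3 (R = 5*(3 - 5/3) = 5*(4/3) = 20/3 ≈ 6.6667)
k*R = -492*20/3 = -3280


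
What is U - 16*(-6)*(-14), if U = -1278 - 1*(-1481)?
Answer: -1141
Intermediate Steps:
U = 203 (U = -1278 + 1481 = 203)
U - 16*(-6)*(-14) = 203 - 16*(-6)*(-14) = 203 + 96*(-14) = 203 - 1344 = -1141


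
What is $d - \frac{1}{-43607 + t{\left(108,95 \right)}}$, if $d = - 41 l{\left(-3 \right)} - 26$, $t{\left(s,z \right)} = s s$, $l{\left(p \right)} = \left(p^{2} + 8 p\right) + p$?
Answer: $\frac{22743417}{31943} \approx 712.0$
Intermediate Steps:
$l{\left(p \right)} = p^{2} + 9 p$
$t{\left(s,z \right)} = s^{2}$
$d = 712$ ($d = - 41 \left(- 3 \left(9 - 3\right)\right) - 26 = - 41 \left(\left(-3\right) 6\right) - 26 = \left(-41\right) \left(-18\right) - 26 = 738 - 26 = 712$)
$d - \frac{1}{-43607 + t{\left(108,95 \right)}} = 712 - \frac{1}{-43607 + 108^{2}} = 712 - \frac{1}{-43607 + 11664} = 712 - \frac{1}{-31943} = 712 - - \frac{1}{31943} = 712 + \frac{1}{31943} = \frac{22743417}{31943}$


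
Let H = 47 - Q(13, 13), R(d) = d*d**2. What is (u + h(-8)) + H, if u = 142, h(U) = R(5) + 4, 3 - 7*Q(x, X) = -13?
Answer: 2210/7 ≈ 315.71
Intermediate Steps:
R(d) = d**3
Q(x, X) = 16/7 (Q(x, X) = 3/7 - 1/7*(-13) = 3/7 + 13/7 = 16/7)
h(U) = 129 (h(U) = 5**3 + 4 = 125 + 4 = 129)
H = 313/7 (H = 47 - 1*16/7 = 47 - 16/7 = 313/7 ≈ 44.714)
(u + h(-8)) + H = (142 + 129) + 313/7 = 271 + 313/7 = 2210/7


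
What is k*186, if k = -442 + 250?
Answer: -35712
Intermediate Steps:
k = -192
k*186 = -192*186 = -35712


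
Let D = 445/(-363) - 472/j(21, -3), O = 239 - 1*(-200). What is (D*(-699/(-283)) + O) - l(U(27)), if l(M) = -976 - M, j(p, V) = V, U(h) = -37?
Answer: 60390265/34243 ≈ 1763.6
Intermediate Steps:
O = 439 (O = 239 + 200 = 439)
D = 18889/121 (D = 445/(-363) - 472/(-3) = 445*(-1/363) - 472*(-1/3) = -445/363 + 472/3 = 18889/121 ≈ 156.11)
(D*(-699/(-283)) + O) - l(U(27)) = (18889*(-699/(-283))/121 + 439) - (-976 - 1*(-37)) = (18889*(-699*(-1/283))/121 + 439) - (-976 + 37) = ((18889/121)*(699/283) + 439) - 1*(-939) = (13203411/34243 + 439) + 939 = 28236088/34243 + 939 = 60390265/34243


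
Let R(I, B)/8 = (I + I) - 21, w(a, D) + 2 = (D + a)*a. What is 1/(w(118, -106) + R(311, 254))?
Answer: 1/6222 ≈ 0.00016072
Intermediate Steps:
w(a, D) = -2 + a*(D + a) (w(a, D) = -2 + (D + a)*a = -2 + a*(D + a))
R(I, B) = -168 + 16*I (R(I, B) = 8*((I + I) - 21) = 8*(2*I - 21) = 8*(-21 + 2*I) = -168 + 16*I)
1/(w(118, -106) + R(311, 254)) = 1/((-2 + 118**2 - 106*118) + (-168 + 16*311)) = 1/((-2 + 13924 - 12508) + (-168 + 4976)) = 1/(1414 + 4808) = 1/6222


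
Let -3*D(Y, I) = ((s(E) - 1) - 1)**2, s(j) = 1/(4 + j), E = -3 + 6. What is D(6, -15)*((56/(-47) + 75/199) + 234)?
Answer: -52655161/196413 ≈ -268.08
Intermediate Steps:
E = 3
D(Y, I) = -169/147 (D(Y, I) = -((1/(4 + 3) - 1) - 1)**2/3 = -((1/7 - 1) - 1)**2/3 = -(-6/7 - 1)**2/3 = -(-13/7)**2/3 = -1/3*169/49 = -169/147)
D(6, -15)*((56/(-47) + 75/199) + 234) = -169*((56/(-47) + 75/199) + 234)/147 = -169*((56*(-1/47) + 75*(1/199)) + 234)/147 = -169*((-56/47 + 75/199) + 234)/147 = -169*(-7619/9353 + 234)/147 = -169/147*2180983/9353 = -52655161/196413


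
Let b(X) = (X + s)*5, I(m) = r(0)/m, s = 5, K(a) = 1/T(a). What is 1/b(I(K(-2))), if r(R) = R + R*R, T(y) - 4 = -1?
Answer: 1/25 ≈ 0.040000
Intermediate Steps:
T(y) = 3 (T(y) = 4 - 1 = 3)
K(a) = 1/3
r(R) = R + R**2
I(m) = 0 (I(m) = (0*(1 + 0))/m = (0*1)/m = 0/m = 0)
b(X) = 25 + 5*X (b(X) = (X + 5)*5 = (5 + X)*5 = 25 + 5*X)
1/b(I(K(-2))) = 1/(25 + 5*0) = 1/(25 + 0) = 1/25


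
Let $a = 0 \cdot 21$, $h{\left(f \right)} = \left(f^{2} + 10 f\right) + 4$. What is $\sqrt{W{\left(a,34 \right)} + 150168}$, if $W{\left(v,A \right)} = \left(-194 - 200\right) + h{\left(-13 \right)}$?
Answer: $\sqrt{149817} \approx 387.06$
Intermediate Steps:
$h{\left(f \right)} = 4 + f^{2} + 10 f$
$a = 0$
$W{\left(v,A \right)} = -351$ ($W{\left(v,A \right)} = \left(-194 - 200\right) + \left(4 + \left(-13\right)^{2} + 10 \left(-13\right)\right) = -394 + \left(4 + 169 - 130\right) = -394 + 43 = -351$)
$\sqrt{W{\left(a,34 \right)} + 150168} = \sqrt{-351 + 150168} = \sqrt{149817}$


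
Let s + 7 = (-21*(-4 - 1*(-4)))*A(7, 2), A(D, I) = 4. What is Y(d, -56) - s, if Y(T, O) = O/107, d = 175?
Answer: 693/107 ≈ 6.4766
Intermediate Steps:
Y(T, O) = O/107 (Y(T, O) = O*(1/107) = O/107)
s = -7 (s = -7 - 21*(-4 - 1*(-4))*4 = -7 - 21*(-4 + 4)*4 = -7 - 21*0*4 = -7 + 0*4 = -7 + 0 = -7)
Y(d, -56) - s = (1/107)*(-56) - 1*(-7) = -56/107 + 7 = 693/107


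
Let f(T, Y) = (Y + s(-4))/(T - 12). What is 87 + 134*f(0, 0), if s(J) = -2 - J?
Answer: 194/3 ≈ 64.667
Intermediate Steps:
f(T, Y) = (2 + Y)/(-12 + T) (f(T, Y) = (Y + (-2 - 1*(-4)))/(T - 12) = (Y + (-2 + 4))/(-12 + T) = (Y + 2)/(-12 + T) = (2 + Y)/(-12 + T))
87 + 134*f(0, 0) = 87 + 134*((2 + 0)/(-12 + 0)) = 87 + 134*(2/(-12)) = 87 + 134*(-1/12*2) = 87 + 134*(-⅙) = 87 - 67/3 = 194/3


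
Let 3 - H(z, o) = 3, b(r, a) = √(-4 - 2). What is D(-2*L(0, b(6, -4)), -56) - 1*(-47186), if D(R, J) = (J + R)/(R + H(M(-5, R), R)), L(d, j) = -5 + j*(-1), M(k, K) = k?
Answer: 1462657/31 + 28*I*√6/31 ≈ 47183.0 + 2.2124*I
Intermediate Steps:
b(r, a) = I*√6 (b(r, a) = √(-6) = I*√6)
H(z, o) = 0 (H(z, o) = 3 - 1*3 = 3 - 3 = 0)
L(d, j) = -5 - j
D(R, J) = (J + R)/R (D(R, J) = (J + R)/(R + 0) = (J + R)/R)
D(-2*L(0, b(6, -4)), -56) - 1*(-47186) = (-56 - 2*(-5 - I*√6))/((-2*(-5 - I*√6))) - 1*(-47186) = (-56 - 2*(-5 - I*√6))/((-2*(-5 - I*√6))) + 47186 = (-56 + (10 + 2*I*√6))/(10 + 2*I*√6) + 47186 = (-46 + 2*I*√6)/(10 + 2*I*√6) + 47186 = 47186 + (-46 + 2*I*√6)/(10 + 2*I*√6)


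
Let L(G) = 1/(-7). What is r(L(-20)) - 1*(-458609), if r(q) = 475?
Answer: 459084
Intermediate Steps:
L(G) = -⅐
r(L(-20)) - 1*(-458609) = 475 - 1*(-458609) = 475 + 458609 = 459084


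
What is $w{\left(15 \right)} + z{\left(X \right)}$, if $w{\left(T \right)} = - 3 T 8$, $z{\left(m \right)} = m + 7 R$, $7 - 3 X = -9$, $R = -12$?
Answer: $- \frac{1316}{3} \approx -438.67$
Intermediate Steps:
$X = \frac{16}{3}$ ($X = \frac{7}{3} - -3 = \frac{7}{3} + 3 = \frac{16}{3} \approx 5.3333$)
$z{\left(m \right)} = -84 + m$ ($z{\left(m \right)} = m + 7 \left(-12\right) = m - 84 = -84 + m$)
$w{\left(T \right)} = - 24 T$
$w{\left(15 \right)} + z{\left(X \right)} = \left(-24\right) 15 + \left(-84 + \frac{16}{3}\right) = -360 - \frac{236}{3} = - \frac{1316}{3}$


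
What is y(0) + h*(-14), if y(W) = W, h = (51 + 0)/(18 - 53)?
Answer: 102/5 ≈ 20.400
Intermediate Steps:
h = -51/35 (h = 51/(-35) = 51*(-1/35) = -51/35 ≈ -1.4571)
y(0) + h*(-14) = 0 - 51/35*(-14) = 0 + 102/5 = 102/5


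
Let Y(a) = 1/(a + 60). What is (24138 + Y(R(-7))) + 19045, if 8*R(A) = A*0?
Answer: 2590981/60 ≈ 43183.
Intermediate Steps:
R(A) = 0 (R(A) = (A*0)/8 = (1/8)*0 = 0)
Y(a) = 1/(60 + a)
(24138 + Y(R(-7))) + 19045 = (24138 + 1/(60 + 0)) + 19045 = (24138 + 1/60) + 19045 = 1448281/60 + 19045 = 2590981/60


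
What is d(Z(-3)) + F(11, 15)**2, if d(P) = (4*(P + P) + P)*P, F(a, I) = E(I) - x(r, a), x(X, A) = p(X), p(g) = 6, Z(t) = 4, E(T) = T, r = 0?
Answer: 225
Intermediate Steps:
x(X, A) = 6
F(a, I) = -6 + I (F(a, I) = I - 1*6 = I - 6 = -6 + I)
d(P) = 9*P**2 (d(P) = (4*(2*P) + P)*P = (8*P + P)*P = (9*P)*P = 9*P**2)
d(Z(-3)) + F(11, 15)**2 = 9*4**2 + (-6 + 15)**2 = 9*16 + 9**2 = 144 + 81 = 225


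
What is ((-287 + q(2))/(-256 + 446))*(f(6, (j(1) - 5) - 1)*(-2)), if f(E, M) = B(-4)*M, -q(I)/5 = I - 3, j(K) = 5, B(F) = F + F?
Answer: 2256/95 ≈ 23.747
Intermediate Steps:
B(F) = 2*F
q(I) = 15 - 5*I (q(I) = -5*(I - 3) = -5*(-3 + I) = 15 - 5*I)
f(E, M) = -8*M (f(E, M) = (2*(-4))*M = -8*M)
((-287 + q(2))/(-256 + 446))*(f(6, (j(1) - 5) - 1)*(-2)) = ((-287 + (15 - 5*2))/(-256 + 446))*(-8*((5 - 5) - 1)*(-2)) = ((-287 + (15 - 10))/190)*(-8*(0 - 1)*(-2)) = ((-287 + 5)*(1/190))*(-8*(-1)*(-2)) = (-282*1/190)*(8*(-2)) = -141/95*(-16) = 2256/95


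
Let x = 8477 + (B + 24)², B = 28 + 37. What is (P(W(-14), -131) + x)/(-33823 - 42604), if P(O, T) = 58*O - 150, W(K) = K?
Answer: -15436/76427 ≈ -0.20197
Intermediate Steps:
B = 65
P(O, T) = -150 + 58*O
x = 16398 (x = 8477 + (65 + 24)² = 8477 + 89² = 8477 + 7921 = 16398)
(P(W(-14), -131) + x)/(-33823 - 42604) = ((-150 + 58*(-14)) + 16398)/(-33823 - 42604) = ((-150 - 812) + 16398)/(-76427) = (-962 + 16398)*(-1/76427) = 15436*(-1/76427) = -15436/76427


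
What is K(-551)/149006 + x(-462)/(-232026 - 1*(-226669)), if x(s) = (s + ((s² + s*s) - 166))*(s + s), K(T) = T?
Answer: 5335284726703/72565922 ≈ 73523.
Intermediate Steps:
x(s) = 2*s*(-166 + s + 2*s²) (x(s) = (s + ((s² + s²) - 166))*(2*s) = (s + (2*s² - 166))*(2*s) = (s + (-166 + 2*s²))*(2*s) = (-166 + s + 2*s²)*(2*s) = 2*s*(-166 + s + 2*s²))
K(-551)/149006 + x(-462)/(-232026 - 1*(-226669)) = -551/149006 + (2*(-462)*(-166 - 462 + 2*(-462)²))/(-232026 - 1*(-226669)) = -551*1/149006 + (2*(-462)*(-166 - 462 + 2*213444))/(-232026 + 226669) = -551/149006 + (2*(-462)*(-166 - 462 + 426888))/(-5357) = -551/149006 + (2*(-462)*426260)*(-1/5357) = -551/149006 - 393864240*(-1/5357) = -551/149006 + 35805840/487 = 5335284726703/72565922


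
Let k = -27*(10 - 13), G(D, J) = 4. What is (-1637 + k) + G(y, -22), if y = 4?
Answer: -1552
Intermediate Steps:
k = 81 (k = -27*(-3) = 81)
(-1637 + k) + G(y, -22) = (-1637 + 81) + 4 = -1556 + 4 = -1552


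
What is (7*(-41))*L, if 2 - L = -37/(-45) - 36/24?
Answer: -69167/90 ≈ -768.52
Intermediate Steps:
L = 241/90 (L = 2 - (-37/(-45) - 36/24) = 2 - (-37*(-1/45) - 36*1/24) = 2 - (37/45 - 3/2) = 2 - 1*(-61/90) = 2 + 61/90 = 241/90 ≈ 2.6778)
(7*(-41))*L = (7*(-41))*(241/90) = -287*241/90 = -69167/90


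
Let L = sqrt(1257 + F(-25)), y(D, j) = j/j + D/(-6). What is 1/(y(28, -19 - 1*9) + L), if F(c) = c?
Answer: 3/997 + 36*sqrt(77)/10967 ≈ 0.031814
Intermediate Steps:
y(D, j) = 1 - D/6 (y(D, j) = 1 + D*(-1/6) = 1 - D/6)
L = 4*sqrt(77) (L = sqrt(1257 - 25) = sqrt(1232) = 4*sqrt(77) ≈ 35.100)
1/(y(28, -19 - 1*9) + L) = 1/((1 - 1/6*28) + 4*sqrt(77)) = 1/((1 - 14/3) + 4*sqrt(77)) = 1/(-11/3 + 4*sqrt(77))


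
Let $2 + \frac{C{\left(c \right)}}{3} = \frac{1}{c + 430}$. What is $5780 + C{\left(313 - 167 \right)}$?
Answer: $\frac{1108609}{192} \approx 5774.0$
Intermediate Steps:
$C{\left(c \right)} = -6 + \frac{3}{430 + c}$ ($C{\left(c \right)} = -6 + \frac{3}{c + 430} = -6 + \frac{3}{430 + c}$)
$5780 + C{\left(313 - 167 \right)} = 5780 + \frac{3 \left(-859 - 2 \left(313 - 167\right)\right)}{430 + \left(313 - 167\right)} = 5780 + \frac{3 \left(-859 - 292\right)}{430 + 146} = 5780 + \frac{3 \left(-859 - 292\right)}{576} = 5780 + 3 \cdot \frac{1}{576} \left(-1151\right) = 5780 - \frac{1151}{192} = \frac{1108609}{192}$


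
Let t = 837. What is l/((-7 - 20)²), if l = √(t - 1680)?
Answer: I*√843/729 ≈ 0.039828*I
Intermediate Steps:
l = I*√843 (l = √(837 - 1680) = √(-843) = I*√843 ≈ 29.034*I)
l/((-7 - 20)²) = (I*√843)/((-7 - 20)²) = (I*√843)/((-27)²) = (I*√843)/729 = (I*√843)*(1/729) = I*√843/729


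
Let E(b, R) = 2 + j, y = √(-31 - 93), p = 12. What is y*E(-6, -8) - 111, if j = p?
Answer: -111 + 28*I*√31 ≈ -111.0 + 155.9*I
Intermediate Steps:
j = 12
y = 2*I*√31 (y = √(-124) = 2*I*√31 ≈ 11.136*I)
E(b, R) = 14 (E(b, R) = 2 + 12 = 14)
y*E(-6, -8) - 111 = (2*I*√31)*14 - 111 = 28*I*√31 - 111 = -111 + 28*I*√31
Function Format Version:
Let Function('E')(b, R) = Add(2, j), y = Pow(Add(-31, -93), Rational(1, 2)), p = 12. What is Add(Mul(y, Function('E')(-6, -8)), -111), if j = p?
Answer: Add(-111, Mul(28, I, Pow(31, Rational(1, 2)))) ≈ Add(-111.00, Mul(155.90, I))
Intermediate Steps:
j = 12
y = Mul(2, I, Pow(31, Rational(1, 2))) (y = Pow(-124, Rational(1, 2)) = Mul(2, I, Pow(31, Rational(1, 2))) ≈ Mul(11.136, I))
Function('E')(b, R) = 14 (Function('E')(b, R) = Add(2, 12) = 14)
Add(Mul(y, Function('E')(-6, -8)), -111) = Add(Mul(Mul(2, I, Pow(31, Rational(1, 2))), 14), -111) = Add(Mul(28, I, Pow(31, Rational(1, 2))), -111) = Add(-111, Mul(28, I, Pow(31, Rational(1, 2))))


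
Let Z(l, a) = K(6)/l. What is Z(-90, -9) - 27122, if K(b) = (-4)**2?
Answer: -1220498/45 ≈ -27122.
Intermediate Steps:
K(b) = 16
Z(l, a) = 16/l
Z(-90, -9) - 27122 = 16/(-90) - 27122 = 16*(-1/90) - 27122 = -8/45 - 27122 = -1220498/45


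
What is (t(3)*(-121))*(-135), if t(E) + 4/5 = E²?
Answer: 133947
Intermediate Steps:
t(E) = -⅘ + E²
(t(3)*(-121))*(-135) = ((-⅘ + 3²)*(-121))*(-135) = ((-⅘ + 9)*(-121))*(-135) = ((41/5)*(-121))*(-135) = -4961/5*(-135) = 133947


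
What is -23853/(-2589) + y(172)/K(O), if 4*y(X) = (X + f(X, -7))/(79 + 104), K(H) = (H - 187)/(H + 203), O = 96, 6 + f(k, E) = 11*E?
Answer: 38974363/4422012 ≈ 8.8137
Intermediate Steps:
f(k, E) = -6 + 11*E
K(H) = (-187 + H)/(203 + H)
y(X) = -83/732 + X/732 (y(X) = ((X + (-6 + 11*(-7)))/(79 + 104))/4 = ((X + (-6 - 77))/183)/4 = ((X - 83)*(1/183))/4 = ((-83 + X)*(1/183))/4 = (-83/183 + X/183)/4 = -83/732 + X/732)
-23853/(-2589) + y(172)/K(O) = -23853/(-2589) + (-83/732 + (1/732)*172)/(((-187 + 96)/(203 + 96))) = -23853*(-1/2589) + (-83/732 + 43/183)/((-91/299)) = 7951/863 + 89/(732*(((1/299)*(-91)))) = 7951/863 + 89/(732*(-7/23)) = 7951/863 + (89/732)*(-23/7) = 7951/863 - 2047/5124 = 38974363/4422012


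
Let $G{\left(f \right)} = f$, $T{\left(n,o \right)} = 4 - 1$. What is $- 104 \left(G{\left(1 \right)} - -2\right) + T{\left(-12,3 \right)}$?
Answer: $-309$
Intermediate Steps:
$T{\left(n,o \right)} = 3$
$- 104 \left(G{\left(1 \right)} - -2\right) + T{\left(-12,3 \right)} = - 104 \left(1 - -2\right) + 3 = - 104 \left(1 + 2\right) + 3 = \left(-104\right) 3 + 3 = -312 + 3 = -309$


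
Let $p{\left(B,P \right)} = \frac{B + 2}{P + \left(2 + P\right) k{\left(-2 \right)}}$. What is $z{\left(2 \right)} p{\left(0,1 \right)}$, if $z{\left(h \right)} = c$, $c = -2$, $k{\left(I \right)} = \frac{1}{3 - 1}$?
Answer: $- \frac{8}{5} \approx -1.6$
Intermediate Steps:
$k{\left(I \right)} = \frac{1}{2}$
$p{\left(B,P \right)} = \frac{2 + B}{1 + \frac{3 P}{2}}$ ($p{\left(B,P \right)} = \frac{B + 2}{P + \left(2 + P\right) \frac{1}{2}} = \frac{2 + B}{P + \left(1 + \frac{P}{2}\right)} = \frac{2 + B}{1 + \frac{3 P}{2}}$)
$z{\left(h \right)} = -2$
$z{\left(2 \right)} p{\left(0,1 \right)} = - 2 \frac{2 \left(2 + 0\right)}{2 + 3 \cdot 1} = - 2 \cdot 2 \frac{1}{2 + 3} \cdot 2 = - 2 \cdot 2 \cdot \frac{1}{5} \cdot 2 = \left(-2\right) \frac{4}{5} = - \frac{8}{5}$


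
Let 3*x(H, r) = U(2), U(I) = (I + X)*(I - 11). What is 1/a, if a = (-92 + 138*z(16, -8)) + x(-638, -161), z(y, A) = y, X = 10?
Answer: 1/2080 ≈ 0.00048077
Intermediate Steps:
U(I) = (-11 + I)*(10 + I) (U(I) = (I + 10)*(I - 11) = (10 + I)*(-11 + I) = (-11 + I)*(10 + I))
x(H, r) = -36 (x(H, r) = (-110 + 2**2 - 1*2)/3 = (-110 + 4 - 2)/3 = (1/3)*(-108) = -36)
a = 2080 (a = (-92 + 138*16) - 36 = (-92 + 2208) - 36 = 2116 - 36 = 2080)
1/a = 1/2080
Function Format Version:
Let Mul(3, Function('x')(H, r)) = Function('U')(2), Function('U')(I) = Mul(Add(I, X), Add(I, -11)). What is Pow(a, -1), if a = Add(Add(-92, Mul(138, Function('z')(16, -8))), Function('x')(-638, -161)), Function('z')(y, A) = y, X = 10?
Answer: Rational(1, 2080) ≈ 0.00048077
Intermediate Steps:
Function('U')(I) = Mul(Add(-11, I), Add(10, I)) (Function('U')(I) = Mul(Add(I, 10), Add(I, -11)) = Mul(Add(10, I), Add(-11, I)) = Mul(Add(-11, I), Add(10, I)))
Function('x')(H, r) = -36 (Function('x')(H, r) = Mul(Rational(1, 3), Add(-110, Pow(2, 2), Mul(-1, 2))) = Mul(Rational(1, 3), Add(-110, 4, -2)) = Mul(Rational(1, 3), -108) = -36)
a = 2080 (a = Add(Add(-92, Mul(138, 16)), -36) = Add(Add(-92, 2208), -36) = Add(2116, -36) = 2080)
Pow(a, -1) = Pow(2080, -1) = Rational(1, 2080)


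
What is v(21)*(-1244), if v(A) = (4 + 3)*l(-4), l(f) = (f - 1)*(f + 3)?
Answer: -43540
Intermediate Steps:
l(f) = (-1 + f)*(3 + f)
v(A) = 35 (v(A) = (4 + 3)*(-3 + (-4)² + 2*(-4)) = 7*(-3 + 16 - 8) = 7*5 = 35)
v(21)*(-1244) = 35*(-1244) = -43540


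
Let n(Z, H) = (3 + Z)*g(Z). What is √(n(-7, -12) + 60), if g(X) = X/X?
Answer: 2*√14 ≈ 7.4833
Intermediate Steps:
g(X) = 1
n(Z, H) = 3 + Z (n(Z, H) = (3 + Z)*1 = 3 + Z)
√(n(-7, -12) + 60) = √((3 - 7) + 60) = √(-4 + 60) = √56 = 2*√14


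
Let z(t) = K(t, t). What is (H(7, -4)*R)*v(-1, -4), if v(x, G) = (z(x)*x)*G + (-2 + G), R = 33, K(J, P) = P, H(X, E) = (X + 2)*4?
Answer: -11880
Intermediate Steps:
H(X, E) = 8 + 4*X (H(X, E) = (2 + X)*4 = 8 + 4*X)
z(t) = t
v(x, G) = -2 + G + G*x² (v(x, G) = (x*x)*G + (-2 + G) = x²*G + (-2 + G) = G*x² + (-2 + G) = -2 + G + G*x²)
(H(7, -4)*R)*v(-1, -4) = ((8 + 4*7)*33)*(-2 - 4 - 4*(-1)²) = ((8 + 28)*33)*(-2 - 4 - 4*1) = (36*33)*(-2 - 4 - 4) = 1188*(-10) = -11880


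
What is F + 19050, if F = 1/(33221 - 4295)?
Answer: 551040301/28926 ≈ 19050.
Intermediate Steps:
F = 1/28926 ≈ 3.4571e-5
F + 19050 = 1/28926 + 19050 = 551040301/28926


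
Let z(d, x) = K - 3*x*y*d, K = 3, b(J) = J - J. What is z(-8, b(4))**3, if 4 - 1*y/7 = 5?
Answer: 27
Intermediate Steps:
y = -7 (y = 28 - 7*5 = 28 - 35 = -7)
b(J) = 0
z(d, x) = 3 + 21*d*x (z(d, x) = 3 - 3*x*(-7)*d = 3 - 3*(-7*x)*d = 3 - (-21)*d*x = 3 + 21*d*x)
z(-8, b(4))**3 = (3 + 21*(-8)*0)**3 = (3 + 0)**3 = 3**3 = 27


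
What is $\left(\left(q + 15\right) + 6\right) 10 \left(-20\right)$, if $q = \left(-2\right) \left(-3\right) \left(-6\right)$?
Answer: $3000$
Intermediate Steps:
$q = -36$ ($q = 6 \left(-6\right) = -36$)
$\left(\left(q + 15\right) + 6\right) 10 \left(-20\right) = \left(\left(-36 + 15\right) + 6\right) 10 \left(-20\right) = \left(-21 + 6\right) 10 \left(-20\right) = \left(-15\right) 10 \left(-20\right) = \left(-150\right) \left(-20\right) = 3000$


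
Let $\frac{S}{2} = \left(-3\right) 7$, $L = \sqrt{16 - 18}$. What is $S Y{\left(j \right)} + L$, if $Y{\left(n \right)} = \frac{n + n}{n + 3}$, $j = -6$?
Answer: $-168 + i \sqrt{2} \approx -168.0 + 1.4142 i$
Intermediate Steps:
$Y{\left(n \right)} = \frac{2 n}{3 + n}$
$L = i \sqrt{2}$ ($L = \sqrt{-2} = i \sqrt{2} \approx 1.4142 i$)
$S = -42$ ($S = 2 \left(\left(-3\right) 7\right) = 2 \left(-21\right) = -42$)
$S Y{\left(j \right)} + L = - 42 \cdot 2 \left(-6\right) \frac{1}{3 - 6} + i \sqrt{2} = - 42 \cdot 2 \left(-6\right) \frac{1}{-3} + i \sqrt{2} = - 42 \cdot 2 \left(-6\right) \left(- \frac{1}{3}\right) + i \sqrt{2} = \left(-42\right) 4 + i \sqrt{2} = -168 + i \sqrt{2}$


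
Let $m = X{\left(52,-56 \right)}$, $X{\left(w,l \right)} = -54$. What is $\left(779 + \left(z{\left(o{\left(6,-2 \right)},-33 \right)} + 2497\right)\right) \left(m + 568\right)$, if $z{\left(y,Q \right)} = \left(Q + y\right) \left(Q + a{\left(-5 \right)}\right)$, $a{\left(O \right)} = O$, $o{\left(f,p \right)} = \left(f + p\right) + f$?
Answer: $2133100$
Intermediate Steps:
$o{\left(f,p \right)} = p + 2 f$
$m = -54$
$z{\left(y,Q \right)} = \left(-5 + Q\right) \left(Q + y\right)$ ($z{\left(y,Q \right)} = \left(Q + y\right) \left(Q - 5\right) = \left(Q + y\right) \left(-5 + Q\right) = \left(-5 + Q\right) \left(Q + y\right)$)
$\left(779 + \left(z{\left(o{\left(6,-2 \right)},-33 \right)} + 2497\right)\right) \left(m + 568\right) = \left(779 + \left(\left(\left(-33\right)^{2} - -165 - 5 \left(-2 + 2 \cdot 6\right) - 33 \left(-2 + 2 \cdot 6\right)\right) + 2497\right)\right) \left(-54 + 568\right) = \left(779 + \left(\left(1089 + 165 - 5 \left(-2 + 12\right) - 33 \left(-2 + 12\right)\right) + 2497\right)\right) 514 = \left(779 + \left(\left(1089 + 165 - 50 - 330\right) + 2497\right)\right) 514 = \left(779 + \left(874 + 2497\right)\right) 514 = \left(779 + 3371\right) 514 = 4150 \cdot 514 = 2133100$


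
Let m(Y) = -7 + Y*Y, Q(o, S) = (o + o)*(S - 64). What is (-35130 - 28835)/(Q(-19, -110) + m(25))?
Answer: -12793/1446 ≈ -8.8472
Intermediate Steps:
Q(o, S) = 2*o*(-64 + S) (Q(o, S) = (2*o)*(-64 + S) = 2*o*(-64 + S))
m(Y) = -7 + Y**2
(-35130 - 28835)/(Q(-19, -110) + m(25)) = (-35130 - 28835)/(2*(-19)*(-64 - 110) + (-7 + 25**2)) = -63965/(2*(-19)*(-174) + (-7 + 625)) = -63965/(6612 + 618) = -63965/7230 = -63965*1/7230 = -12793/1446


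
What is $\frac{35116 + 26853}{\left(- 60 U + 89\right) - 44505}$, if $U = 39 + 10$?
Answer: $- \frac{61969}{47356} \approx -1.3086$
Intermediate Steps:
$U = 49$
$\frac{35116 + 26853}{\left(- 60 U + 89\right) - 44505} = \frac{35116 + 26853}{\left(\left(-60\right) 49 + 89\right) - 44505} = \frac{61969}{\left(-2940 + 89\right) - 44505} = \frac{61969}{-2851 - 44505} = \frac{61969}{-47356} = 61969 \left(- \frac{1}{47356}\right) = - \frac{61969}{47356}$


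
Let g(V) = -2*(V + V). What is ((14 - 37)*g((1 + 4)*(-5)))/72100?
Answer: -23/721 ≈ -0.031900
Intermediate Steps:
g(V) = -4*V
((14 - 37)*g((1 + 4)*(-5)))/72100 = ((14 - 37)*(-4*(1 + 4)*(-5)))/72100 = -(-92)*5*(-5)*(1/72100) = -(-92)*(-25)*(1/72100) = -23*100*(1/72100) = -2300*1/72100 = -23/721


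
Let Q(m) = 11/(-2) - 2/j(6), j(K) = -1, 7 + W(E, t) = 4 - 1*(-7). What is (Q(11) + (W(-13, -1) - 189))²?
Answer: 142129/4 ≈ 35532.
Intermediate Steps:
W(E, t) = 4 (W(E, t) = -7 + (4 - 1*(-7)) = -7 + (4 + 7) = -7 + 11 = 4)
Q(m) = -7/2 (Q(m) = 11/(-2) - 2/(-1) = 11*(-½) - 2*(-1) = -11/2 + 2 = -7/2)
(Q(11) + (W(-13, -1) - 189))² = (-7/2 + (4 - 189))² = (-7/2 - 185)² = (-377/2)² = 142129/4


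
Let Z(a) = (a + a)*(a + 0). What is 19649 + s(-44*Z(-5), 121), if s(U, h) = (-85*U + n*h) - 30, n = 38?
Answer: 211217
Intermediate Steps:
Z(a) = 2*a**2 (Z(a) = (2*a)*a = 2*a**2)
s(U, h) = -30 - 85*U + 38*h (s(U, h) = (-85*U + 38*h) - 30 = -30 - 85*U + 38*h)
19649 + s(-44*Z(-5), 121) = 19649 + (-30 - (-3740)*2*(-5)**2 + 38*121) = 19649 + (-30 - (-3740)*2*25 + 4598) = 19649 + (-30 - (-3740)*50 + 4598) = 19649 + (-30 - 85*(-2200) + 4598) = 19649 + (-30 + 187000 + 4598) = 19649 + 191568 = 211217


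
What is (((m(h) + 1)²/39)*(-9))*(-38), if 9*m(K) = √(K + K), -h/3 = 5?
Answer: 646/117 + 76*I*√30/39 ≈ 5.5214 + 10.674*I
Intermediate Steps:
h = -15 (h = -3*5 = -15)
m(K) = √2*√K/9 (m(K) = √(K + K)/9 = √(2*K)/9 = (√2*√K)/9 = √2*√K/9)
(((m(h) + 1)²/39)*(-9))*(-38) = (((√2*√(-15)/9 + 1)²/39)*(-9))*(-38) = (((√2*(I*√15)/9 + 1)²*(1/39))*(-9))*(-38) = (((I*√30/9 + 1)²*(1/39))*(-9))*(-38) = (((1 + I*√30/9)²*(1/39))*(-9))*(-38) = (((1 + I*√30/9)²/39)*(-9))*(-38) = -3*(1 + I*√30/9)²/13*(-38) = 114*(1 + I*√30/9)²/13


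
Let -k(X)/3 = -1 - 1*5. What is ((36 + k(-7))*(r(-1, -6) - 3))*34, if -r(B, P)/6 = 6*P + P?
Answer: 457164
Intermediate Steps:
k(X) = 18 (k(X) = -3*(-1 - 1*5) = -3*(-1 - 5) = -3*(-6) = 18)
r(B, P) = -42*P (r(B, P) = -6*(6*P + P) = -42*P)
((36 + k(-7))*(r(-1, -6) - 3))*34 = ((36 + 18)*(-42*(-6) - 3))*34 = (54*(252 - 3))*34 = (54*249)*34 = 13446*34 = 457164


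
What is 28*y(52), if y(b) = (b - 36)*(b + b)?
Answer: 46592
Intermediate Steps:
y(b) = 2*b*(-36 + b) (y(b) = (-36 + b)*(2*b) = 2*b*(-36 + b))
28*y(52) = 28*(2*52*(-36 + 52)) = 28*(2*52*16) = 28*1664 = 46592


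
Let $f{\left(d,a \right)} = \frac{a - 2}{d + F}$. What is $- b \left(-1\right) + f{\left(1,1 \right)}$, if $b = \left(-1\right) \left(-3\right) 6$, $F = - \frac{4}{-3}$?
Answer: $\frac{123}{7} \approx 17.571$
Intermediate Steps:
$F = \frac{4}{3}$ ($F = \left(-4\right) \left(- \frac{1}{3}\right) = \frac{4}{3} \approx 1.3333$)
$b = 18$ ($b = 3 \cdot 6 = 18$)
$f{\left(d,a \right)} = \frac{-2 + a}{\frac{4}{3} + d}$ ($f{\left(d,a \right)} = \frac{a - 2}{d + \frac{4}{3}} = \frac{-2 + a}{\frac{4}{3} + d}$)
$- b \left(-1\right) + f{\left(1,1 \right)} = - 18 \left(-1\right) + \frac{3 \left(-2 + 1\right)}{4 + 3 \cdot 1} = \left(-1\right) \left(-18\right) + 3 \frac{1}{4 + 3} \left(-1\right) = 18 + 3 \cdot \frac{1}{7} \left(-1\right) = 18 - \frac{3}{7} = \frac{123}{7}$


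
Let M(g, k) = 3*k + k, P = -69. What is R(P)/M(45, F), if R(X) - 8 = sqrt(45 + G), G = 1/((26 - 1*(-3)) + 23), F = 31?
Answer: 2/31 + sqrt(30433)/3224 ≈ 0.11863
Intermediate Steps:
M(g, k) = 4*k
G = 1/52 (G = 1/((26 + 3) + 23) = 1/(29 + 23) = 1/52 ≈ 0.019231)
R(X) = 8 + sqrt(30433)/26 (R(X) = 8 + sqrt(45 + 1/52) = 8 + sqrt(2341/52) = 8 + sqrt(30433)/26)
R(P)/M(45, F) = (8 + sqrt(30433)/26)/((4*31)) = (8 + sqrt(30433)/26)/124 = (8 + sqrt(30433)/26)*(1/124) = 2/31 + sqrt(30433)/3224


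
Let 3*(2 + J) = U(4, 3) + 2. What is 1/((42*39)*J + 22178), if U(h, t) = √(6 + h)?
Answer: 769/15260726 - 21*√10/15260726 ≈ 4.6039e-5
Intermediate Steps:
J = -4/3 + √10/3 (J = -2 + (√(6 + 4) + 2)/3 = -2 + (√10 + 2)/3 = -2 + (2 + √10)/3 = -2 + (⅔ + √10/3) = -4/3 + √10/3 ≈ -0.27924)
1/((42*39)*J + 22178) = 1/((42*39)*(-4/3 + √10/3) + 22178) = 1/(1638*(-4/3 + √10/3) + 22178) = 1/((-2184 + 546*√10) + 22178) = 1/(19994 + 546*√10)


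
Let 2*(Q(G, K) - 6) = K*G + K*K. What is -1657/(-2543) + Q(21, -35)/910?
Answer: 2146163/2314130 ≈ 0.92742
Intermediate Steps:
Q(G, K) = 6 + K**2/2 + G*K/2 (Q(G, K) = 6 + (K*G + K*K)/2 = 6 + (G*K + K**2)/2 = 6 + (K**2 + G*K)/2 = 6 + (K**2/2 + G*K/2) = 6 + K**2/2 + G*K/2)
-1657/(-2543) + Q(21, -35)/910 = -1657/(-2543) + (6 + (1/2)*(-35)**2 + (1/2)*21*(-35))/910 = -1657*(-1/2543) + (6 + (1/2)*1225 - 735/2)*(1/910) = 1657/2543 + (6 + 1225/2 - 735/2)*(1/910) = 1657/2543 + 251*(1/910) = 1657/2543 + 251/910 = 2146163/2314130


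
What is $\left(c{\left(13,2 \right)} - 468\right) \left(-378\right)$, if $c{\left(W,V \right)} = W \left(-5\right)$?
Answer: $201474$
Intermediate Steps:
$c{\left(W,V \right)} = - 5 W$
$\left(c{\left(13,2 \right)} - 468\right) \left(-378\right) = \left(\left(-5\right) 13 - 468\right) \left(-378\right) = \left(-65 - 468\right) \left(-378\right) = \left(-533\right) \left(-378\right) = 201474$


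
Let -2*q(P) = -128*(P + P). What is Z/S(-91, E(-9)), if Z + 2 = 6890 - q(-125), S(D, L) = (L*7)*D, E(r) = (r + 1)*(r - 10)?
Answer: -2861/12103 ≈ -0.23639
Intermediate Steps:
q(P) = 128*P (q(P) = -(-64)*(P + P) = -(-64)*2*P = -(-128)*P = 128*P)
E(r) = (1 + r)*(-10 + r)
S(D, L) = 7*D*L (S(D, L) = (7*L)*D = 7*D*L)
Z = 22888 (Z = -2 + (6890 - 128*(-125)) = -2 + (6890 - 1*(-16000)) = -2 + (6890 + 16000) = -2 + 22890 = 22888)
Z/S(-91, E(-9)) = 22888/((7*(-91)*(-10 + (-9)² - 9*(-9)))) = 22888/((7*(-91)*(-10 + 81 + 81))) = 22888/((7*(-91)*152)) = 22888/(-96824) = 22888*(-1/96824) = -2861/12103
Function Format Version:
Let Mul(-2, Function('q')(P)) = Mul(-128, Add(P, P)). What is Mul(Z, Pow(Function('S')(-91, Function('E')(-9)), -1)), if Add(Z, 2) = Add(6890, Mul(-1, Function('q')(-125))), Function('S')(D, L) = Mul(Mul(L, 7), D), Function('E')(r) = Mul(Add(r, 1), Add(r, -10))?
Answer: Rational(-2861, 12103) ≈ -0.23639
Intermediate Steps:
Function('q')(P) = Mul(128, P) (Function('q')(P) = Mul(Rational(-1, 2), Mul(-128, Add(P, P))) = Mul(Rational(-1, 2), Mul(-128, Mul(2, P))) = Mul(Rational(-1, 2), Mul(-256, P)) = Mul(128, P))
Function('E')(r) = Mul(Add(1, r), Add(-10, r))
Function('S')(D, L) = Mul(7, D, L) (Function('S')(D, L) = Mul(Mul(7, L), D) = Mul(7, D, L))
Z = 22888 (Z = Add(-2, Add(6890, Mul(-1, Mul(128, -125)))) = Add(-2, Add(6890, Mul(-1, -16000))) = Add(-2, Add(6890, 16000)) = Add(-2, 22890) = 22888)
Mul(Z, Pow(Function('S')(-91, Function('E')(-9)), -1)) = Mul(22888, Pow(Mul(7, -91, Add(-10, Pow(-9, 2), Mul(-9, -9))), -1)) = Mul(22888, Pow(Mul(7, -91, Add(-10, 81, 81)), -1)) = Mul(22888, Pow(Mul(7, -91, 152), -1)) = Mul(22888, Pow(-96824, -1)) = Mul(22888, Rational(-1, 96824)) = Rational(-2861, 12103)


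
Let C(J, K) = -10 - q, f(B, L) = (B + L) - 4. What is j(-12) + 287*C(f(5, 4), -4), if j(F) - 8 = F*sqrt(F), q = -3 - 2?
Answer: -1427 - 24*I*sqrt(3) ≈ -1427.0 - 41.569*I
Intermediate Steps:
q = -5
f(B, L) = -4 + B + L
j(F) = 8 + F**(3/2) (j(F) = 8 + F*sqrt(F) = 8 + F**(3/2))
C(J, K) = -5 (C(J, K) = -10 - 1*(-5) = -10 + 5 = -5)
j(-12) + 287*C(f(5, 4), -4) = (8 + (-12)**(3/2)) + 287*(-5) = (8 - 24*I*sqrt(3)) - 1435 = -1427 - 24*I*sqrt(3)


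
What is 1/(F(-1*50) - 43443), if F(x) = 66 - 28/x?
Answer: -25/1084411 ≈ -2.3054e-5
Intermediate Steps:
1/(F(-1*50) - 43443) = 1/((66 - 28/((-1*50))) - 43443) = 1/((66 - 28/(-50)) - 43443) = 1/((66 - 28*(-1/50)) - 43443) = 1/((66 + 14/25) - 43443) = 1/(1664/25 - 43443) = 1/(-1084411/25) = -25/1084411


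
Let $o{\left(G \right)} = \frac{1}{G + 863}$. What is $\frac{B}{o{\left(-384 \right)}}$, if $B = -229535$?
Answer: $-109947265$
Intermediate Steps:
$o{\left(G \right)} = \frac{1}{863 + G}$
$\frac{B}{o{\left(-384 \right)}} = - \frac{229535}{\frac{1}{863 - 384}} = - \frac{229535}{\frac{1}{479}} = - 229535 \frac{1}{\frac{1}{479}} = \left(-229535\right) 479 = -109947265$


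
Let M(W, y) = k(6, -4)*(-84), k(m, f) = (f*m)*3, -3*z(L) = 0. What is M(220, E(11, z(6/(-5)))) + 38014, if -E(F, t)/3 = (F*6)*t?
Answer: 44062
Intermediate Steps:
z(L) = 0 (z(L) = -1/3*0 = 0)
k(m, f) = 3*f*m
E(F, t) = -18*F*t (E(F, t) = -3*F*6*t = -3*6*F*t = -18*F*t)
M(W, y) = 6048 (M(W, y) = (3*(-4)*6)*(-84) = -72*(-84) = 6048)
M(220, E(11, z(6/(-5)))) + 38014 = 6048 + 38014 = 44062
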